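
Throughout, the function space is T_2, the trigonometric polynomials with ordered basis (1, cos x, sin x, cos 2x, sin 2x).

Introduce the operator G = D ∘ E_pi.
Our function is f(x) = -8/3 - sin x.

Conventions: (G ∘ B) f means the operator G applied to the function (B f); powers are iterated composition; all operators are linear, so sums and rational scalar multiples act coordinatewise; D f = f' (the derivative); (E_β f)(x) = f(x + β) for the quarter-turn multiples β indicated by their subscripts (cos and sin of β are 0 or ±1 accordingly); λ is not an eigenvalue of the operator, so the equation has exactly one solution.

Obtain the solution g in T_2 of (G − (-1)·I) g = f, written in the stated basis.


the image equals g(x) = -8/3 - (1/2)cos x - (1/2)sin x

write g with unknown coordinates in the stated basis and equate coefficients in (G − (-1)·I) g = f
solving from the highest basis element down gives g = -8/3 - (1/2)cos x - (1/2)sin x
check: G g = (1/2)cos x - (1/2)sin x
so G g − (-1)·g = -8/3 - sin x = f ✓


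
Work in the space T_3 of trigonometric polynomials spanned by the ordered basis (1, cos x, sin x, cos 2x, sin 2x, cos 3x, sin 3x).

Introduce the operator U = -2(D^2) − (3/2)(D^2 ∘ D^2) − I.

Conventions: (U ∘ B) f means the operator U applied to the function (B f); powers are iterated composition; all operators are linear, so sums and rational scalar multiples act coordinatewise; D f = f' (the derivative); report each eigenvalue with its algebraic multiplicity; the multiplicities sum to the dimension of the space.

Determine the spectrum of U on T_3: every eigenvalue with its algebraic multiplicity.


λ = -209/2 (multiplicity 2), λ = -17 (multiplicity 2), λ = -1 (multiplicity 1), λ = -1/2 (multiplicity 2)

image of 1: -1
image of cos x: -(1/2)cos x
image of sin x: -(1/2)sin x
image of cos 2x: -17cos 2x
image of sin 2x: -17sin 2x
image of cos 3x: -(209/2)cos 3x
image of sin 3x: -(209/2)sin 3x
the matrix is diagonal; its diagonal is (-1, -1/2, -1/2, -17, -17, -209/2, -209/2)
for a triangular matrix the eigenvalues are the diagonal entries, with algebraic multiplicity their repetition count


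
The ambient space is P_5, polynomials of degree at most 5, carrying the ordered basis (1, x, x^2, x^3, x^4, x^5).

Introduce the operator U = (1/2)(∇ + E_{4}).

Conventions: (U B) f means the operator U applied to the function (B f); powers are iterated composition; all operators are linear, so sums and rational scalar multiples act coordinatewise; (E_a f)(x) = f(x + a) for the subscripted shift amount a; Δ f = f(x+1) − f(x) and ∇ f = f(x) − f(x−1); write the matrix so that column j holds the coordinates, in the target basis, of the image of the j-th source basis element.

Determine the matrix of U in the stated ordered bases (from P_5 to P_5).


image of 1: 1/2
image of x: (1/2)x + 5/2
image of x^2: (1/2)x^2 + 5x + 15/2
image of x^3: (1/2)x^3 + (15/2)x^2 + (45/2)x + 65/2
image of x^4: (1/2)x^4 + 10x^3 + 45x^2 + 130x + 255/2
image of x^5: (1/2)x^5 + (25/2)x^4 + 75x^3 + 325x^2 + (1275/2)x + 1025/2
each image's coordinates form column j of the matrix

the matrix is [[1/2, 5/2, 15/2, 65/2, 255/2, 1025/2]; [0, 1/2, 5, 45/2, 130, 1275/2]; [0, 0, 1/2, 15/2, 45, 325]; [0, 0, 0, 1/2, 10, 75]; [0, 0, 0, 0, 1/2, 25/2]; [0, 0, 0, 0, 0, 1/2]] (rows listed top to bottom)


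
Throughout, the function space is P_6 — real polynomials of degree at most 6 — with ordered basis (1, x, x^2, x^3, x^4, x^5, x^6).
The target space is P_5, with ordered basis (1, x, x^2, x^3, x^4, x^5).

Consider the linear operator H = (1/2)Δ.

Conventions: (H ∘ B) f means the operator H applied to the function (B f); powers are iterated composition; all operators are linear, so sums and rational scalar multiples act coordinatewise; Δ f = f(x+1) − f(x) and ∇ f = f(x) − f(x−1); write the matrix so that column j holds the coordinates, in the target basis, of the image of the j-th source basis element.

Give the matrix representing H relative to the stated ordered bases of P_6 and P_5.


the matrix is [[0, 1/2, 1/2, 1/2, 1/2, 1/2, 1/2]; [0, 0, 1, 3/2, 2, 5/2, 3]; [0, 0, 0, 3/2, 3, 5, 15/2]; [0, 0, 0, 0, 2, 5, 10]; [0, 0, 0, 0, 0, 5/2, 15/2]; [0, 0, 0, 0, 0, 0, 3]] (rows listed top to bottom)

image of 1: 0
image of x: 1/2
image of x^2: x + 1/2
image of x^3: (3/2)x^2 + (3/2)x + 1/2
image of x^4: 2x^3 + 3x^2 + 2x + 1/2
image of x^5: (5/2)x^4 + 5x^3 + 5x^2 + (5/2)x + 1/2
image of x^6: 3x^5 + (15/2)x^4 + 10x^3 + (15/2)x^2 + 3x + 1/2
each image's coordinates form column j of the matrix


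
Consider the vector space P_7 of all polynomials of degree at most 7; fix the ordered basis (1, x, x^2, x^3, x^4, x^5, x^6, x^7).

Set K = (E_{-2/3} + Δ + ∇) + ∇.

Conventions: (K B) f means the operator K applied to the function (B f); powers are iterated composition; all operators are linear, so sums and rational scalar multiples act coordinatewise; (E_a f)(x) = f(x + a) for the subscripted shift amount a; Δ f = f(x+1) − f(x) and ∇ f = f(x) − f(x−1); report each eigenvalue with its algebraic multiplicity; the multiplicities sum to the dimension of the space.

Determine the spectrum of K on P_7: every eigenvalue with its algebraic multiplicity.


image of 1: 1
image of x: x + 7/3
image of x^2: x^2 + (14/3)x - 5/9
image of x^3: x^3 + 7x^2 - (5/3)x + 73/27
image of x^4: x^4 + (28/3)x^3 - (10/3)x^2 + (292/27)x - 65/81
image of x^5: x^5 + (35/3)x^4 - (50/9)x^3 + (730/27)x^2 - (325/81)x + 697/243
image of x^6: x^6 + 14x^5 - (25/3)x^4 + (1460/27)x^3 - (325/27)x^2 + (1394/81)x - 665/729
image of x^7: x^7 + (49/3)x^6 - (35/3)x^5 + (2555/27)x^4 - (2275/81)x^3 + (4879/81)x^2 - (4655/729)x + 6433/2187
the matrix is upper triangular; its diagonal is (1, 1, 1, 1, 1, 1, 1, 1)
for a triangular matrix the eigenvalues are the diagonal entries, with algebraic multiplicity their repetition count

λ = 1 (multiplicity 8)


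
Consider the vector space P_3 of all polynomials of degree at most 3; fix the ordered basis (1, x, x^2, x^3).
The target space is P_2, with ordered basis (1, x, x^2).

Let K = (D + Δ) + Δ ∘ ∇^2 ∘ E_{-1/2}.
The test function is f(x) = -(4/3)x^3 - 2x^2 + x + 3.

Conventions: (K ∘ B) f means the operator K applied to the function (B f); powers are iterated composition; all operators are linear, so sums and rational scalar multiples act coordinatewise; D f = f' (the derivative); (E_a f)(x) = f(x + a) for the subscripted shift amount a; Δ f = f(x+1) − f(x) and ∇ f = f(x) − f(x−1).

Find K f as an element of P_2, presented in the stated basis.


D f = -4x^2 - 4x + 1
Δ f = -4x^2 - 8x - 7/3
(D + Δ) f = -8x^2 - 12x - 4/3
E_{-1/2} f = -(4/3)x^3 + 2x + 13/6
∇ E_{-1/2} f = -4x^2 + 4x + 2/3
∇ ∇ E_{-1/2} f = -8x + 8
Δ ∇^2 E_{-1/2} f = -8
((D + Δ) + Δ ∘ ∇^2 ∘ E_{-1/2}) f = -8x^2 - 12x - 28/3

the result is g(x) = -8x^2 - 12x - 28/3


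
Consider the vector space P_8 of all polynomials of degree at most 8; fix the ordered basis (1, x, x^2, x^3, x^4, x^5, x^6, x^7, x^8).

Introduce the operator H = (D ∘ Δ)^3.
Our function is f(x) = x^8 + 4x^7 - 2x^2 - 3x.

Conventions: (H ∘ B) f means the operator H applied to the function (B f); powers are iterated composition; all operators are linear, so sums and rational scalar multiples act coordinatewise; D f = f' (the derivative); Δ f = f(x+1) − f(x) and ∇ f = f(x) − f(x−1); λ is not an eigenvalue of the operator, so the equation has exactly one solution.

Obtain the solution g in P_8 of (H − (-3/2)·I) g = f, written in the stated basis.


g(x) = (2/3)x^8 + (8/3)x^7 - (26884/3)x^2 - 35842x - 35840

write g with unknown coordinates in the stated basis and equate coefficients in (H − (-3/2)·I) g = f
solving from the highest basis element down gives g = (2/3)x^8 + (8/3)x^7 - (26884/3)x^2 - 35842x - 35840
check: H g = 13440x^2 + 53760x + 53760
so H g − (-3/2)·g = x^8 + 4x^7 - 2x^2 - 3x = f ✓


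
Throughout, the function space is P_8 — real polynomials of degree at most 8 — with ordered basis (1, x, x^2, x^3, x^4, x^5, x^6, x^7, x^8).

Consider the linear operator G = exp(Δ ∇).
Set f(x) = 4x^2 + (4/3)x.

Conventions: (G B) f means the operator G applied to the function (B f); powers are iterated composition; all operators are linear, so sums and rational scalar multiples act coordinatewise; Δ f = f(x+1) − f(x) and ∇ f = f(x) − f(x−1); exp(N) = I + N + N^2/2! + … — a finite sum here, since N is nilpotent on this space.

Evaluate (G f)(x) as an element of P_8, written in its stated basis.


order-1 term: 8
the series for exp(Δ ∇) f terminates at order 1
exp(Δ ∇) f = 4x^2 + (4/3)x + 8

the image equals g(x) = 4x^2 + (4/3)x + 8


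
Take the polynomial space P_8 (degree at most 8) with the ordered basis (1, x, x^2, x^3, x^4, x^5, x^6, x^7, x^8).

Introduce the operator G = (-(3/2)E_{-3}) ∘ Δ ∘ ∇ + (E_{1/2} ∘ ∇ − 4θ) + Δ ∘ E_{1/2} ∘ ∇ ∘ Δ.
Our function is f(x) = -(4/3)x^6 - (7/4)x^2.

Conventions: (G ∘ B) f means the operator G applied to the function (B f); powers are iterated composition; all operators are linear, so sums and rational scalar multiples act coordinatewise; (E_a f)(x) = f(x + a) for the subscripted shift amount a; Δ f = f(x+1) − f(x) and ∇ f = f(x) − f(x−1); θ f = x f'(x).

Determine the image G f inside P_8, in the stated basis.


∇ f = -8x^5 + 20x^4 - (80/3)x^3 + 20x^2 - (23/2)x + 37/12
Δ ∇ f = -40x^4 - 40x^2 - 37/6
E_{-3} (Δ ∘ ∇) f = -40x^4 + 480x^3 - 2200x^2 + 4560x - 21637/6
(-(3/2)E_{-3}) (Δ ∘ ∇) f = 60x^4 - 720x^3 + 3300x^2 - 6840x + 21637/4
∇ f = -8x^5 + 20x^4 - (80/3)x^3 + 20x^2 - (23/2)x + 37/12
E_{1/2} ∇ f = -8x^5 - (20/3)x^3 - 4x
θ f = -8x^6 - (7/2)x^2
(-4θ) f = 32x^6 + 14x^2
(E_{1/2} ∘ ∇ − 4θ) f = 32x^6 - 8x^5 - (20/3)x^3 + 14x^2 - 4x
Δ f = -8x^5 - 20x^4 - (80/3)x^3 - 20x^2 - (23/2)x - 37/12
∇ Δ f = -40x^4 - 40x^2 - 37/6
E_{1/2} ∇ Δ f = -40x^4 - 80x^3 - 100x^2 - 60x - 56/3
Δ E_{1/2} ∇ Δ f = -160x^3 - 480x^2 - 600x - 280
((-(3/2)E_{-3}) ∘ Δ ∘ ∇ + (E_{1/2} ∘ ∇ − 4θ) + Δ ∘ E_{1/2} ∘ ∇ ∘ Δ) f = 32x^6 - 8x^5 + 60x^4 - (2660/3)x^3 + 2834x^2 - 7444x + 20517/4

g(x) = 32x^6 - 8x^5 + 60x^4 - (2660/3)x^3 + 2834x^2 - 7444x + 20517/4


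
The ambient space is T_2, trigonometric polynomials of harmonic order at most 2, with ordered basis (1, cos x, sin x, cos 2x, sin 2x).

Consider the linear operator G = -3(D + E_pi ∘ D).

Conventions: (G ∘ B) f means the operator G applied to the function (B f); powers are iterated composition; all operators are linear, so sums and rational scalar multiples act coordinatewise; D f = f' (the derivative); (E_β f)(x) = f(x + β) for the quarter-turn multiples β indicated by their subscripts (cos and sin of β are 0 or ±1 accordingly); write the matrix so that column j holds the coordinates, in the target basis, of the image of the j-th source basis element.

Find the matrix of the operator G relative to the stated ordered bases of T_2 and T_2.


the matrix is [[0, 0, 0, 0, 0]; [0, 0, 0, 0, 0]; [0, 0, 0, 0, 0]; [0, 0, 0, 0, -12]; [0, 0, 0, 12, 0]] (rows listed top to bottom)

image of 1: 0
image of cos x: 0
image of sin x: 0
image of cos 2x: 12sin 2x
image of sin 2x: -12cos 2x
each image's coordinates form column j of the matrix


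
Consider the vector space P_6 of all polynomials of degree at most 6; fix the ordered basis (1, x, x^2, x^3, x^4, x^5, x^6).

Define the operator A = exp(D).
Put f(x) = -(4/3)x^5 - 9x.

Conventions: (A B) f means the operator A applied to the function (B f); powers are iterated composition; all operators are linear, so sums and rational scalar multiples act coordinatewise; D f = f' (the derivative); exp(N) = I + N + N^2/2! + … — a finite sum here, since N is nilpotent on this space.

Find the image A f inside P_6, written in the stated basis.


the image equals g(x) = -(4/3)x^5 - (20/3)x^4 - (40/3)x^3 - (40/3)x^2 - (47/3)x - 31/3

order-1 term: -(20/3)x^4 - 9
order-2 term: -(40/3)x^3
order-3 term: -(40/3)x^2
order-4 term: -(20/3)x
order-5 term: -4/3
the series for exp(D) f terminates at order 5
exp(D) f = -(4/3)x^5 - (20/3)x^4 - (40/3)x^3 - (40/3)x^2 - (47/3)x - 31/3


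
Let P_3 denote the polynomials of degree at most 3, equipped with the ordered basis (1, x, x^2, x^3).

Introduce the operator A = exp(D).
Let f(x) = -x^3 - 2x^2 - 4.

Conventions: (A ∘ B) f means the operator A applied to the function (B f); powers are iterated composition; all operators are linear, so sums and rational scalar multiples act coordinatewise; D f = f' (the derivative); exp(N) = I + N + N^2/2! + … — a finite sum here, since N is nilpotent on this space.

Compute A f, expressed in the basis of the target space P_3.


order-1 term: -3x^2 - 4x
order-2 term: -3x - 2
order-3 term: -1
the series for exp(D) f terminates at order 3
exp(D) f = -x^3 - 5x^2 - 7x - 7

g(x) = -x^3 - 5x^2 - 7x - 7


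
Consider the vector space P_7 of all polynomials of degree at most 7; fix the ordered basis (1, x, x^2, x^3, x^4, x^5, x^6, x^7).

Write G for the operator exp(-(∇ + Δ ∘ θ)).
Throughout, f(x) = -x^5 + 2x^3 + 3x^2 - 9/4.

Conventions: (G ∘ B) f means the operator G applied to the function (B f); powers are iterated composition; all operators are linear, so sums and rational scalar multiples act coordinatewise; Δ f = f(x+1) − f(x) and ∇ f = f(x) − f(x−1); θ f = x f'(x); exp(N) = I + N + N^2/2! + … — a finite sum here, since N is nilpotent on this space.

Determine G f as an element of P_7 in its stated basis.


order-1 term: 30x^4 + 40x^3 + 36x^2 - 10x - 5
order-2 term: -300x^3 - 510x^2 - 528x - 133
order-3 term: 1200x^2 + 1620x + 922
order-4 term: -1800x - 1110
order-5 term: 720
the series for exp(-(∇ + Δ ∘ θ)) f terminates at order 5
exp(-(∇ + Δ ∘ θ)) f = -x^5 + 30x^4 - 258x^3 + 729x^2 - 718x + 1567/4

g(x) = -x^5 + 30x^4 - 258x^3 + 729x^2 - 718x + 1567/4


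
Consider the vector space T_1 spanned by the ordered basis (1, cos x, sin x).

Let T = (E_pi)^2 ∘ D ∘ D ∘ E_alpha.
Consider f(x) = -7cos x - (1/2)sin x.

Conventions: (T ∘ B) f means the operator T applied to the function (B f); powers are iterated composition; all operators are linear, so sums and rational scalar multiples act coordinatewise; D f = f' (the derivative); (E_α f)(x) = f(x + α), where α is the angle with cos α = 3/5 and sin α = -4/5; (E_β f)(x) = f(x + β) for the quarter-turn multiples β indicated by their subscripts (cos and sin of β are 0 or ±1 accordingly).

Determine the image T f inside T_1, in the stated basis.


g(x) = (19/5)cos x + (59/10)sin x

E_alpha f = -(19/5)cos x - (59/10)sin x
D E_alpha f = -(59/10)cos x + (19/5)sin x
D D E_alpha f = (19/5)cos x + (59/10)sin x
E_pi (D ∘ D) E_alpha f = -(19/5)cos x - (59/10)sin x
E_pi E_pi (D ∘ D) E_alpha f = (19/5)cos x + (59/10)sin x


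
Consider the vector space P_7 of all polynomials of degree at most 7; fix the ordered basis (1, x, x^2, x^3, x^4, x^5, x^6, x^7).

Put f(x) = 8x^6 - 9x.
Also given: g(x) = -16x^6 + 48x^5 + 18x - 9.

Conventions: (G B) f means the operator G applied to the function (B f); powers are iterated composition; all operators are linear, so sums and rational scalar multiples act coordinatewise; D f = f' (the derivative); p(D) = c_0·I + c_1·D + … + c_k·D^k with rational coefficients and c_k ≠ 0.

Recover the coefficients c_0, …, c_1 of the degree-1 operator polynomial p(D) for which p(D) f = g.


D^0 f = 8x^6 - 9x
D^1 f = 48x^5 - 9
matching coefficients of g against c_0 f + c_1 Df + … from the top degree down determines the c_i
solution: c_0 = -2, c_1 = 1

p(D) = -2·I + D, i.e. c_0 = -2, c_1 = 1


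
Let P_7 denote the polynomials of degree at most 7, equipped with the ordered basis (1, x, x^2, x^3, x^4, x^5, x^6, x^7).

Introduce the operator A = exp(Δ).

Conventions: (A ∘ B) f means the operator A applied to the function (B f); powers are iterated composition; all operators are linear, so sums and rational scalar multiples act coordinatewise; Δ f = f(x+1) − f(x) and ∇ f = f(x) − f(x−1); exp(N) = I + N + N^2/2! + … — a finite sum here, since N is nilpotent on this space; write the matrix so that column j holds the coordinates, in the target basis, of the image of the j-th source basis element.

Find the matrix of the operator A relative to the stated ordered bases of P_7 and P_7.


the matrix is [[1, 1, 2, 5, 15, 52, 203, 877]; [0, 1, 2, 6, 20, 75, 312, 1421]; [0, 0, 1, 3, 12, 50, 225, 1092]; [0, 0, 0, 1, 4, 20, 100, 525]; [0, 0, 0, 0, 1, 5, 30, 175]; [0, 0, 0, 0, 0, 1, 6, 42]; [0, 0, 0, 0, 0, 0, 1, 7]; [0, 0, 0, 0, 0, 0, 0, 1]] (rows listed top to bottom)

image of 1: 1
image of x: x + 1
image of x^2: x^2 + 2x + 2
image of x^3: x^3 + 3x^2 + 6x + 5
image of x^4: x^4 + 4x^3 + 12x^2 + 20x + 15
image of x^5: x^5 + 5x^4 + 20x^3 + 50x^2 + 75x + 52
image of x^6: x^6 + 6x^5 + 30x^4 + 100x^3 + 225x^2 + 312x + 203
image of x^7: x^7 + 7x^6 + 42x^5 + 175x^4 + 525x^3 + 1092x^2 + 1421x + 877
each image's coordinates form column j of the matrix


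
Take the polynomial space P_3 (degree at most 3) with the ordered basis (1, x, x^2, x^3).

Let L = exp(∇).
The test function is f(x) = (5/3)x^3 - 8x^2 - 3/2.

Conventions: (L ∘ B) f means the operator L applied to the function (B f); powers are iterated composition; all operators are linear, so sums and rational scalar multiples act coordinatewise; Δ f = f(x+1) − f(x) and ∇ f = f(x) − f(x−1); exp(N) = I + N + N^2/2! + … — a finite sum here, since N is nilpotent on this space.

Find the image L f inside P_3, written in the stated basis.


g(x) = (5/3)x^3 - 3x^2 - 16x - 19/6

order-1 term: 5x^2 - 21x + 29/3
order-2 term: 5x - 13
order-3 term: 5/3
the series for exp(∇) f terminates at order 3
exp(∇) f = (5/3)x^3 - 3x^2 - 16x - 19/6


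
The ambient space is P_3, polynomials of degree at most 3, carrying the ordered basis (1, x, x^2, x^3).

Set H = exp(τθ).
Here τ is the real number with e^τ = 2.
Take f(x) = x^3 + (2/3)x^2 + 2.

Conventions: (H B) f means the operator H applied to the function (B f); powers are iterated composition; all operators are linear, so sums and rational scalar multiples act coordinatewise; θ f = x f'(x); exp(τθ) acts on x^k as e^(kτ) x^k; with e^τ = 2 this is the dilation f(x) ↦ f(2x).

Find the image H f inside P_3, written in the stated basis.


the result is g(x) = 8x^3 + (8/3)x^2 + 2

exp(τθ) x^k = e^(kτ) x^k; with e^τ = 2 this sends x^k to 2^k x^k
x^2 ↦ 4 x^2
x^3 ↦ 8 x^3
applying this coordinatewise to f: exp(τθ) f = 8x^3 + (8/3)x^2 + 2


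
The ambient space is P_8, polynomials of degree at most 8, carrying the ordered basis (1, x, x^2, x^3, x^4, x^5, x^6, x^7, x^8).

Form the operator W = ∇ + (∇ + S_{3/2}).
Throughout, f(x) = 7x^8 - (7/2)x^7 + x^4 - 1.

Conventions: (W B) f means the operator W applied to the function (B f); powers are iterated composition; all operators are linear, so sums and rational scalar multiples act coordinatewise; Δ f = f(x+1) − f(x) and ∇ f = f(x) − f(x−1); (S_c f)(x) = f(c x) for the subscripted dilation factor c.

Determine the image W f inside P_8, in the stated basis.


∇ f = 56x^7 - (441/2)x^6 + (931/2)x^5 - (1225/2)x^4 + (1037/2)x^3 - (551/2)x^2 + (169/2)x - 23/2
∇ f = 56x^7 - (441/2)x^6 + (931/2)x^5 - (1225/2)x^4 + (1037/2)x^3 - (551/2)x^2 + (169/2)x - 23/2
S_{3/2} f = (45927/256)x^8 - (15309/256)x^7 + (81/16)x^4 - 1
(∇ + S_{3/2}) f = (45927/256)x^8 - (973/256)x^7 - (441/2)x^6 + (931/2)x^5 - (9719/16)x^4 + (1037/2)x^3 - (551/2)x^2 + (169/2)x - 25/2
(∇ + (∇ + S_{3/2})) f = (45927/256)x^8 + (13363/256)x^7 - 441x^6 + 931x^5 - (19519/16)x^4 + 1037x^3 - 551x^2 + 169x - 24

g(x) = (45927/256)x^8 + (13363/256)x^7 - 441x^6 + 931x^5 - (19519/16)x^4 + 1037x^3 - 551x^2 + 169x - 24


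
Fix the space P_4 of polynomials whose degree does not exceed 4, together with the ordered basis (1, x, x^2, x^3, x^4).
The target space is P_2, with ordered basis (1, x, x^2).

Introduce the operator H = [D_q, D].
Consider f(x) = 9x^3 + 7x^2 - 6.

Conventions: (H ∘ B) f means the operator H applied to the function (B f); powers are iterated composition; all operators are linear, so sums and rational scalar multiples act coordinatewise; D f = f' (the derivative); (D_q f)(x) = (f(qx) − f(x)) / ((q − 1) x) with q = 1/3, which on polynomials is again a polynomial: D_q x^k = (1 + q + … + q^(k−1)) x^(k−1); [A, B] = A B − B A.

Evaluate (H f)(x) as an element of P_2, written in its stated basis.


the image equals g(x) = 10x + 14/3

D f = 27x^2 + 14x
D_q D f = 36x + 14
D_q f = 13x^2 + (28/3)x
D D_q f = 26x + 28/3
[D_q, D] f = 10x + 14/3


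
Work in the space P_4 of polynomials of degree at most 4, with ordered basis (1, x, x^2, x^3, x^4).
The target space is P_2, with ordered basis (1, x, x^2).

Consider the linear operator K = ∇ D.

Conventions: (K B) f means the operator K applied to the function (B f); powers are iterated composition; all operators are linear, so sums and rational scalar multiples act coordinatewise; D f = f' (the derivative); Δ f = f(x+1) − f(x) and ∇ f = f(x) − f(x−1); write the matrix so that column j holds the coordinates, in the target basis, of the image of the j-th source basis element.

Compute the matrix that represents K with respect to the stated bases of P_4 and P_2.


the matrix is [[0, 0, 2, -3, 4]; [0, 0, 0, 6, -12]; [0, 0, 0, 0, 12]] (rows listed top to bottom)

image of 1: 0
image of x: 0
image of x^2: 2
image of x^3: 6x - 3
image of x^4: 12x^2 - 12x + 4
each image's coordinates form column j of the matrix


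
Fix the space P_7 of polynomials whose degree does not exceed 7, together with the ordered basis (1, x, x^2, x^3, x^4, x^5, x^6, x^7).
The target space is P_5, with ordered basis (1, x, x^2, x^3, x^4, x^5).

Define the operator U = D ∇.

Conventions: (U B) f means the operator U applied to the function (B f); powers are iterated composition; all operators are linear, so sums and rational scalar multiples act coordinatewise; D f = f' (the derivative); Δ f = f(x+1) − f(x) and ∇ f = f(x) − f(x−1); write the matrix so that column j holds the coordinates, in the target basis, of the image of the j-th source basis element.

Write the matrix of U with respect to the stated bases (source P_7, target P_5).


image of 1: 0
image of x: 0
image of x^2: 2
image of x^3: 6x - 3
image of x^4: 12x^2 - 12x + 4
image of x^5: 20x^3 - 30x^2 + 20x - 5
image of x^6: 30x^4 - 60x^3 + 60x^2 - 30x + 6
image of x^7: 42x^5 - 105x^4 + 140x^3 - 105x^2 + 42x - 7
each image's coordinates form column j of the matrix

the matrix is [[0, 0, 2, -3, 4, -5, 6, -7]; [0, 0, 0, 6, -12, 20, -30, 42]; [0, 0, 0, 0, 12, -30, 60, -105]; [0, 0, 0, 0, 0, 20, -60, 140]; [0, 0, 0, 0, 0, 0, 30, -105]; [0, 0, 0, 0, 0, 0, 0, 42]] (rows listed top to bottom)


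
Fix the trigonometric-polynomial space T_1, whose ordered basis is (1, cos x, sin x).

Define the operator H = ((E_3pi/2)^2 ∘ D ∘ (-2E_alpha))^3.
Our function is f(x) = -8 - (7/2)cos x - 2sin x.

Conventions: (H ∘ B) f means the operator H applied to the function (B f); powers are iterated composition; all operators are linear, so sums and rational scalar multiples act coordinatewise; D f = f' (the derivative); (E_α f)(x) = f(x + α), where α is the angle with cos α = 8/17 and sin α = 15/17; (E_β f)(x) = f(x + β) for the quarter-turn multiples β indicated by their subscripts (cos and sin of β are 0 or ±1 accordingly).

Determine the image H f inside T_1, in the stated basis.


E_alpha f = -8 - (58/17)cos x + (73/34)sin x
(-2E_alpha) f = 16 + (116/17)cos x - (73/17)sin x
D (-2E_alpha) f = -(73/17)cos x - (116/17)sin x
E_3pi/2 D (-2E_alpha) f = (116/17)cos x - (73/17)sin x
E_3pi/2 E_3pi/2 D (-2E_alpha) f = (73/17)cos x + (116/17)sin x
E_alpha ((E_3pi/2)^2 ∘ D ∘ (-2E_alpha)) f = (2324/289)cos x - (167/289)sin x
(-2E_alpha) ((E_3pi/2)^2 ∘ D ∘ (-2E_alpha)) f = -(4648/289)cos x + (334/289)sin x
D (-2E_alpha) ((E_3pi/2)^2 ∘ D ∘ (-2E_alpha)) f = (334/289)cos x + (4648/289)sin x
E_3pi/2 D (-2E_alpha) ((E_3pi/2)^2 ∘ D ∘ (-2E_alpha)) f = -(4648/289)cos x + (334/289)sin x
E_3pi/2 E_3pi/2 D (-2E_alpha) ((E_3pi/2)^2 ∘ D ∘ (-2E_alpha)) f = -(334/289)cos x - (4648/289)sin x
E_alpha ((E_3pi/2)^2 ∘ D ∘ (-2E_alpha)) ((E_3pi/2)^2 ∘ D ∘ (-2E_alpha)) f = -(72392/4913)cos x - (32174/4913)sin x
(-2E_alpha) ((E_3pi/2)^2 ∘ D ∘ (-2E_alpha)) ((E_3pi/2)^2 ∘ D ∘ (-2E_alpha)) f = (144784/4913)cos x + (64348/4913)sin x
D (-2E_alpha) ((E_3pi/2)^2 ∘ D ∘ (-2E_alpha)) ((E_3pi/2)^2 ∘ D ∘ (-2E_alpha)) f = (64348/4913)cos x - (144784/4913)sin x
E_3pi/2 D (-2E_alpha) ((E_3pi/2)^2 ∘ D ∘ (-2E_alpha)) ((E_3pi/2)^2 ∘ D ∘ (-2E_alpha)) f = (144784/4913)cos x + (64348/4913)sin x
E_3pi/2 E_3pi/2 D (-2E_alpha) ((E_3pi/2)^2 ∘ D ∘ (-2E_alpha)) ((E_3pi/2)^2 ∘ D ∘ (-2E_alpha)) f = -(64348/4913)cos x + (144784/4913)sin x

the image equals g(x) = -(64348/4913)cos x + (144784/4913)sin x


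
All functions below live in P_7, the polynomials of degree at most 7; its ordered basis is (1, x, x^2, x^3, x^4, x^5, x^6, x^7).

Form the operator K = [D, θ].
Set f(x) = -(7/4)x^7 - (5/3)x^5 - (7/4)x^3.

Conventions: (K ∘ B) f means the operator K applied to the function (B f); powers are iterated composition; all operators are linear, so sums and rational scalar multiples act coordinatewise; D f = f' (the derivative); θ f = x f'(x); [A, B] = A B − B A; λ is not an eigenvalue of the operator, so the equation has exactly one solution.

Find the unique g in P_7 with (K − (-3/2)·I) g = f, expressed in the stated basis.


the result is g(x) = -(7/6)x^7 + (49/9)x^6 - (206/9)x^5 + (2060/27)x^4 - (33149/162)x^3 + (33149/81)x^2 - (132596/243)x + 265192/729

write g with unknown coordinates in the stated basis and equate coefficients in (K − (-3/2)·I) g = f
solving from the highest basis element down gives g = -(7/6)x^7 + (49/9)x^6 - (206/9)x^5 + (2060/27)x^4 - (33149/162)x^3 + (33149/81)x^2 - (132596/243)x + 265192/729
check: K g = -(49/6)x^6 + (98/3)x^5 - (1030/9)x^4 + (8240/27)x^3 - (33149/54)x^2 + (66298/81)x - 132596/243
so K g − (-3/2)·g = -(7/4)x^7 - (5/3)x^5 - (7/4)x^3 = f ✓


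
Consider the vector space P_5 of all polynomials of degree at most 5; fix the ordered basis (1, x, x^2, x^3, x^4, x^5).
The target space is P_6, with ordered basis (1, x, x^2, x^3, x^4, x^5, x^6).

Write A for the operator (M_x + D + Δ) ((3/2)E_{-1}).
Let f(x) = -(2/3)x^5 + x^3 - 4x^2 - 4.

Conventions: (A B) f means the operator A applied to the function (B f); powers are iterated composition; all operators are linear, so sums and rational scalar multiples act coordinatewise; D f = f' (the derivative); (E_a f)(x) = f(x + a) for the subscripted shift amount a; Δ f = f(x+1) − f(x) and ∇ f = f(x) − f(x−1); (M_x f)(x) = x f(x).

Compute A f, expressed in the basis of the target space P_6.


g(x) = -x^6 + 5x^5 - (37/2)x^4 + (59/2)x^3 - (39/2)x^2 - 25x + 18

E_{-1} f = -(2/3)x^5 + (10/3)x^4 - (17/3)x^3 - (1/3)x^2 + (23/3)x - 25/3
((3/2)E_{-1}) f = -x^5 + 5x^4 - (17/2)x^3 - (1/2)x^2 + (23/2)x - 25/2
M_x ((3/2)E_{-1}) f = -x^6 + 5x^5 - (17/2)x^4 - (1/2)x^3 + (23/2)x^2 - (25/2)x
D ((3/2)E_{-1}) f = -5x^4 + 20x^3 - (51/2)x^2 - x + 23/2
Δ ((3/2)E_{-1}) f = -5x^4 + 10x^3 - (11/2)x^2 - (23/2)x + 13/2
(M_x + D + Δ) ((3/2)E_{-1}) f = -x^6 + 5x^5 - (37/2)x^4 + (59/2)x^3 - (39/2)x^2 - 25x + 18


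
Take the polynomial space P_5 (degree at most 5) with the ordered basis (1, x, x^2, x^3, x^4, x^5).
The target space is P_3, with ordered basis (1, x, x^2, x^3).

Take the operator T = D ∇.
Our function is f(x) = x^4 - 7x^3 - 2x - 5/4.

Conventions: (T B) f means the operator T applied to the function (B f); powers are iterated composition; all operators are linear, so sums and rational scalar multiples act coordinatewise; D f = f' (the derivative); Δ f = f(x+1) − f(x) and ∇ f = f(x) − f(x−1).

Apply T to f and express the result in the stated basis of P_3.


g(x) = 12x^2 - 54x + 25

∇ f = 4x^3 - 27x^2 + 25x - 10
D ∇ f = 12x^2 - 54x + 25


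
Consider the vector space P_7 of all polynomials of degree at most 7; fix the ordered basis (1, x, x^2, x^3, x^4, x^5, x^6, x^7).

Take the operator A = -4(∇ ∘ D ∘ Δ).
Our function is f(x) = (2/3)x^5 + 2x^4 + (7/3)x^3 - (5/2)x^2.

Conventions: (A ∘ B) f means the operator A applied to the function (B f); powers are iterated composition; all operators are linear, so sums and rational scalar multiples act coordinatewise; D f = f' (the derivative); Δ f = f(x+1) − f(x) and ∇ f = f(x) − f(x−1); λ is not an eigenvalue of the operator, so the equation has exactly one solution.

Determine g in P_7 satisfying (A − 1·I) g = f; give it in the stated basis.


write g with unknown coordinates in the stated basis and equate coefficients in (A − 1·I) g = f
solving from the highest basis element down gives g = -(2/3)x^5 - 2x^4 - (7/3)x^3 + (325/2)x^2 + 192x + 248/3
check: A g = 160x^2 + 192x + 248/3
so A g − 1·g = (2/3)x^5 + 2x^4 + (7/3)x^3 - (5/2)x^2 = f ✓

g(x) = -(2/3)x^5 - 2x^4 - (7/3)x^3 + (325/2)x^2 + 192x + 248/3


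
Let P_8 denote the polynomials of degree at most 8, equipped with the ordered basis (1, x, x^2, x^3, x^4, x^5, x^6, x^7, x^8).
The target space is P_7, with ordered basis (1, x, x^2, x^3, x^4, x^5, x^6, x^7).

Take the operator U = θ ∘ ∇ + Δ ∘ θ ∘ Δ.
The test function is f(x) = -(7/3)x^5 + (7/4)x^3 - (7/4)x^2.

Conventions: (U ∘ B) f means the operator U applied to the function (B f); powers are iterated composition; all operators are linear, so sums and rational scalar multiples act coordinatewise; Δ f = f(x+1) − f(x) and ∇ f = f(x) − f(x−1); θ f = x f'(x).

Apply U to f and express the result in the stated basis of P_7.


g(x) = -(140/3)x^4 - (350/3)x^3 - (3157/6)x^2 - (5593/12)x - 651/4

∇ f = -(35/3)x^4 + (70/3)x^3 - (217/12)x^2 + (35/12)x + 7/6
θ ∇ f = -(140/3)x^4 + 70x^3 - (217/6)x^2 + (35/12)x
Δ f = -(35/3)x^4 - (70/3)x^3 - (217/12)x^2 - (119/12)x - 7/3
θ Δ f = -(140/3)x^4 - 70x^3 - (217/6)x^2 - (119/12)x
Δ θ Δ f = -(560/3)x^3 - 490x^2 - 469x - 651/4
(θ ∘ ∇ + Δ ∘ θ ∘ Δ) f = -(140/3)x^4 - (350/3)x^3 - (3157/6)x^2 - (5593/12)x - 651/4


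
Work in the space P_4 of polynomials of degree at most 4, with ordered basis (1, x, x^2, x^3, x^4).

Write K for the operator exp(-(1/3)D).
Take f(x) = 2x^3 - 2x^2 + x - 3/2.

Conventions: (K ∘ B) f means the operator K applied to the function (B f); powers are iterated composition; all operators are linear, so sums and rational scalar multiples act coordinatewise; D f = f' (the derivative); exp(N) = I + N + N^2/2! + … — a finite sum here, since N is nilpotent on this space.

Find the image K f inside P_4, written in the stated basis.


order-1 term: -2x^2 + (4/3)x - 1/3
order-2 term: (2/3)x - 2/9
order-3 term: -2/27
the series for exp(-(1/3)D) f terminates at order 3
exp(-(1/3)D) f = 2x^3 - 4x^2 + 3x - 115/54

the image equals g(x) = 2x^3 - 4x^2 + 3x - 115/54


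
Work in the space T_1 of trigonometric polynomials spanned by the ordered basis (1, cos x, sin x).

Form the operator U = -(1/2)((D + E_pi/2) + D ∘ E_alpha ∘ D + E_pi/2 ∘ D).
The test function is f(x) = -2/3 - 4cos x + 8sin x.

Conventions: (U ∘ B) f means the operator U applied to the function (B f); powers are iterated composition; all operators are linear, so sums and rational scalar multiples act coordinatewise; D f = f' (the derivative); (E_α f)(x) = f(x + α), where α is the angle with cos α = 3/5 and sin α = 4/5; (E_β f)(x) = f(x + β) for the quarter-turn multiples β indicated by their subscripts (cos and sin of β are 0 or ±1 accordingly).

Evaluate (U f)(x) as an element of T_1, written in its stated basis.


g(x) = 1/3 - 8cos x + 4sin x

D f = 8cos x + 4sin x
E_pi/2 f = -2/3 + 8cos x + 4sin x
(D + E_pi/2) f = -2/3 + 16cos x + 8sin x
D f = 8cos x + 4sin x
E_alpha D f = 8cos x - 4sin x
D E_alpha D f = -4cos x - 8sin x
D f = 8cos x + 4sin x
E_pi/2 D f = 4cos x - 8sin x
((D + E_pi/2) + D ∘ E_alpha ∘ D + E_pi/2 ∘ D) f = -2/3 + 16cos x - 8sin x
(-(1/2)((D + E_pi/2) + D ∘ E_alpha ∘ D + E_pi/2 ∘ D)) f = 1/3 - 8cos x + 4sin x


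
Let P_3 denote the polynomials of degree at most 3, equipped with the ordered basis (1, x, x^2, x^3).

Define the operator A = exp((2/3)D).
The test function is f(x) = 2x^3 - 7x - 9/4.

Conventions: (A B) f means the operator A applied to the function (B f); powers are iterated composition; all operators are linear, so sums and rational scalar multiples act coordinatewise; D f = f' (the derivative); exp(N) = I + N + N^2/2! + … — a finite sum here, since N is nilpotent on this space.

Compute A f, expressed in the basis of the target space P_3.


the image equals g(x) = 2x^3 + 4x^2 - (13/3)x - 683/108

order-1 term: 4x^2 - 14/3
order-2 term: (8/3)x
order-3 term: 16/27
the series for exp((2/3)D) f terminates at order 3
exp((2/3)D) f = 2x^3 + 4x^2 - (13/3)x - 683/108


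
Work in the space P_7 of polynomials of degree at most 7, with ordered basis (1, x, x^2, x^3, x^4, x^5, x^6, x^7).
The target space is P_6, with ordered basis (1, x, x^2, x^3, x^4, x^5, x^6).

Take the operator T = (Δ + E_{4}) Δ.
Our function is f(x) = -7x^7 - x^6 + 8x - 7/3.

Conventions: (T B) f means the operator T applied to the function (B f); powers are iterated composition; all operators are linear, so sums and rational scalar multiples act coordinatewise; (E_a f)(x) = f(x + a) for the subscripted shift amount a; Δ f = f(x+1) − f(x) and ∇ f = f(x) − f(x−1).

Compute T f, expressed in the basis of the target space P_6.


g(x) = -49x^6 - 1623x^5 - 16580x^4 - 95175x^3 - 319002x^2 - 580745x - 444652

Δ f = -49x^6 - 153x^5 - 260x^4 - 265x^3 - 162x^2 - 55x
Δ Δ f = -294x^5 - 1500x^4 - 3550x^3 - 4620x^2 - 3218x - 944
E_{4} Δ f = -49x^6 - 1329x^5 - 15080x^4 - 91625x^3 - 314382x^2 - 577527x - 443708
(Δ + E_{4}) Δ f = -49x^6 - 1623x^5 - 16580x^4 - 95175x^3 - 319002x^2 - 580745x - 444652


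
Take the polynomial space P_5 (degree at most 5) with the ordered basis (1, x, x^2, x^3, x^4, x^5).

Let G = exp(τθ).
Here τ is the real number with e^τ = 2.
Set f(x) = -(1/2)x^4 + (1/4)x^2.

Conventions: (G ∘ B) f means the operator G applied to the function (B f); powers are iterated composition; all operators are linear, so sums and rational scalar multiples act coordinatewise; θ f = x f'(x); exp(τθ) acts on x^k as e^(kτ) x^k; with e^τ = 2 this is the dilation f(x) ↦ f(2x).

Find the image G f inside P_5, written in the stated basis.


exp(τθ) x^k = e^(kτ) x^k; with e^τ = 2 this sends x^k to 2^k x^k
x^2 ↦ 4 x^2
x^4 ↦ 16 x^4
applying this coordinatewise to f: exp(τθ) f = -8x^4 + x^2

the image equals g(x) = -8x^4 + x^2


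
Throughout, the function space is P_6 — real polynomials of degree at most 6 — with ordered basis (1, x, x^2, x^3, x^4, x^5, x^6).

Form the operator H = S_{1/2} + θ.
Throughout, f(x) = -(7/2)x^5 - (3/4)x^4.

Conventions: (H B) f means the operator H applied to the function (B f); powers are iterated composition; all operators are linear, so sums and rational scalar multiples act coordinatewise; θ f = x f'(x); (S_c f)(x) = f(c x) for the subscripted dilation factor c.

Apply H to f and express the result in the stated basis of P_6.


the image equals g(x) = -(1127/64)x^5 - (195/64)x^4

S_{1/2} f = -(7/64)x^5 - (3/64)x^4
θ f = -(35/2)x^5 - 3x^4
(S_{1/2} + θ) f = -(1127/64)x^5 - (195/64)x^4


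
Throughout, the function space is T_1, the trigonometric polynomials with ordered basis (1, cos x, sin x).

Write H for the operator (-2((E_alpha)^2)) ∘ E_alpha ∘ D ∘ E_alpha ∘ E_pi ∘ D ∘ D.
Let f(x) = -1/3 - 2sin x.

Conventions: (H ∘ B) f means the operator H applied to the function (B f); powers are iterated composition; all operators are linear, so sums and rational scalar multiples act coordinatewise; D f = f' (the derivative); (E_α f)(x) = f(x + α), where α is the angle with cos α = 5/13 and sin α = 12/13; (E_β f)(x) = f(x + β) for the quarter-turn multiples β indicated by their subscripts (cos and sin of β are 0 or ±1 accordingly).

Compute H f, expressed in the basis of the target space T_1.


the result is g(x) = -(956/28561)cos x + (114240/28561)sin x

D f = -2cos x
D D f = 2sin x
E_pi D D f = -2sin x
E_alpha (E_pi ∘ D ∘ D) f = -(24/13)cos x - (10/13)sin x
D E_alpha (E_pi ∘ D ∘ D) f = -(10/13)cos x + (24/13)sin x
E_alpha D E_alpha (E_pi ∘ D ∘ D) f = (238/169)cos x + (240/169)sin x
E_alpha (E_alpha ∘ D ∘ E_alpha ∘ E_pi ∘ D ∘ D) f = (4070/2197)cos x - (1656/2197)sin x
E_alpha E_alpha (E_alpha ∘ D ∘ E_alpha ∘ E_pi ∘ D ∘ D) f = (478/28561)cos x - (57120/28561)sin x
(-2((E_alpha)^2)) (E_alpha ∘ D ∘ E_alpha ∘ E_pi ∘ D ∘ D) f = -(956/28561)cos x + (114240/28561)sin x


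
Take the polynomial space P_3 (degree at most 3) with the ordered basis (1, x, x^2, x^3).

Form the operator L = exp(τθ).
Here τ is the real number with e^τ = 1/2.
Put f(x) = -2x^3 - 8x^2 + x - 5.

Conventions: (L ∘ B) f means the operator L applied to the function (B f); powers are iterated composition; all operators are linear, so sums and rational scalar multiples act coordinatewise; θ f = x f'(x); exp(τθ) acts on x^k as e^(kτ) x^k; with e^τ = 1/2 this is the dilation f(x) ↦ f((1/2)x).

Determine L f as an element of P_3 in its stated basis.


exp(τθ) x^k = e^(kτ) x^k; with e^τ = 1/2 this sends x^k to (1/2)^k x^k
x ↦ 1/2 x
x^2 ↦ 1/4 x^2
x^3 ↦ 1/8 x^3
applying this coordinatewise to f: exp(τθ) f = -(1/4)x^3 - 2x^2 + (1/2)x - 5

the image equals g(x) = -(1/4)x^3 - 2x^2 + (1/2)x - 5


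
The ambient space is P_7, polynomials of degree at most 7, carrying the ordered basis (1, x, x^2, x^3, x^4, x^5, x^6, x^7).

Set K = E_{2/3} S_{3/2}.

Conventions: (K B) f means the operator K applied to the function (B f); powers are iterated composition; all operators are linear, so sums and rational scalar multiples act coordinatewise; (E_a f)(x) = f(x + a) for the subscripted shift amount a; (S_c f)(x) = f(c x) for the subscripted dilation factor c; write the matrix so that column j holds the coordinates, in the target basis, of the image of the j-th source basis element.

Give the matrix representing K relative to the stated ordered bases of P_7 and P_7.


the matrix is [[1, 1, 1, 1, 1, 1, 1, 1]; [0, 3/2, 3, 9/2, 6, 15/2, 9, 21/2]; [0, 0, 9/4, 27/4, 27/2, 45/2, 135/4, 189/4]; [0, 0, 0, 27/8, 27/2, 135/4, 135/2, 945/8]; [0, 0, 0, 0, 81/16, 405/16, 1215/16, 2835/16]; [0, 0, 0, 0, 0, 243/32, 729/16, 5103/32]; [0, 0, 0, 0, 0, 0, 729/64, 5103/64]; [0, 0, 0, 0, 0, 0, 0, 2187/128]] (rows listed top to bottom)

image of 1: 1
image of x: (3/2)x + 1
image of x^2: (9/4)x^2 + 3x + 1
image of x^3: (27/8)x^3 + (27/4)x^2 + (9/2)x + 1
image of x^4: (81/16)x^4 + (27/2)x^3 + (27/2)x^2 + 6x + 1
image of x^5: (243/32)x^5 + (405/16)x^4 + (135/4)x^3 + (45/2)x^2 + (15/2)x + 1
image of x^6: (729/64)x^6 + (729/16)x^5 + (1215/16)x^4 + (135/2)x^3 + (135/4)x^2 + 9x + 1
image of x^7: (2187/128)x^7 + (5103/64)x^6 + (5103/32)x^5 + (2835/16)x^4 + (945/8)x^3 + (189/4)x^2 + (21/2)x + 1
each image's coordinates form column j of the matrix


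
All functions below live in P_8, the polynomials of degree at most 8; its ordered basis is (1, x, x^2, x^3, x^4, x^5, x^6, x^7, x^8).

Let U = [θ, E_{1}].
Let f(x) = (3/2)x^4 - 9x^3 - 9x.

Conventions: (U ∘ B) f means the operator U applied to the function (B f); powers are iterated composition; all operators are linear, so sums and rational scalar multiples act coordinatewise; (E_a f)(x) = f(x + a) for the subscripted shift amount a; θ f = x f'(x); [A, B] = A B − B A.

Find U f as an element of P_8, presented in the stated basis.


the image equals g(x) = -6x^3 + 9x^2 + 36x + 30

E_{1} f = (3/2)x^4 - 3x^3 - 18x^2 - 30x - 33/2
θ E_{1} f = 6x^4 - 9x^3 - 36x^2 - 30x
θ f = 6x^4 - 27x^3 - 9x
E_{1} θ f = 6x^4 - 3x^3 - 45x^2 - 66x - 30
[θ, E_{1}] f = -6x^3 + 9x^2 + 36x + 30


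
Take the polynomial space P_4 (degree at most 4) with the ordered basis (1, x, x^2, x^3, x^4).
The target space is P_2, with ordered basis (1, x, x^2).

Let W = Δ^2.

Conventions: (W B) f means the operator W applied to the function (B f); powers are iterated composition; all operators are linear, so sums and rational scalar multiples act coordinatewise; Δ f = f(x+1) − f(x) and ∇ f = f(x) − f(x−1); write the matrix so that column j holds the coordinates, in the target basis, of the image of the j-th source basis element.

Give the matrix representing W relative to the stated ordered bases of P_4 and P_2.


the matrix is [[0, 0, 2, 6, 14]; [0, 0, 0, 6, 24]; [0, 0, 0, 0, 12]] (rows listed top to bottom)

image of 1: 0
image of x: 0
image of x^2: 2
image of x^3: 6x + 6
image of x^4: 12x^2 + 24x + 14
each image's coordinates form column j of the matrix
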